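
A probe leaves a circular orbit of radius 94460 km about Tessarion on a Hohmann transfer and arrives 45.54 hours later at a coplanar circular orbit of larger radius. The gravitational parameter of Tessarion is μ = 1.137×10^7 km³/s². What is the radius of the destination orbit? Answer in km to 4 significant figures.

r₂ = 5.336×10^5 km

Transfer time t = 45.54 hours = 1.63944×10^5 s, and t = π√(a_t³/μ).
So a_t = (μ t²/π²)^(1/3) = (1.137×10^7 × (1.63944×10^5)² / π²)^(1/3) = 3.1402×10^5 km.
Since a_t = (r₁ + r₂)/2, r₂ = 2a_t − r₁ = 2×3.1402×10^5 − 94460 = 5.3358×10^5 km.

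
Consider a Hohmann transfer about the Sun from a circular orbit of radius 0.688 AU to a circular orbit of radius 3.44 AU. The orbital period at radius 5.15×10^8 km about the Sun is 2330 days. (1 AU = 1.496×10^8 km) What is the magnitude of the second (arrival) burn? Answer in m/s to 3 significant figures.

From Kepler's third law T² = 4π²r³/μ at r = 5.15×10^8 km, T = 2330 days = 2330 × 86400 s = 2.01312×10^8 s: μ = 4π²r³/T² = 1.33058×10^11 km³/s².
In km: r₁ = 0.688 × 1.496×10^8 = 1.029248×10^8 km; r₂ = 3.44 × 1.496×10^8 = 5.14624×10^8 km.
The Hohmann ellipse has a_t = (r₁ + r₂)/2 = 3.087744×10^8 km.
On the circular orbit at r = 5.14624×10^8 km, v_c = √(μ/r) = 16.08 km/s.
Vis-viva on the transfer ellipse at r = 5.14624×10^8 km gives v_t = √[μ(2/r − 1/a_t)] = 9.284 km/s.
Δv₂ = |v_t − v_c| = |9.284 − 16.08| = 6.796 km/s.

Δv₂ = 6800 m/s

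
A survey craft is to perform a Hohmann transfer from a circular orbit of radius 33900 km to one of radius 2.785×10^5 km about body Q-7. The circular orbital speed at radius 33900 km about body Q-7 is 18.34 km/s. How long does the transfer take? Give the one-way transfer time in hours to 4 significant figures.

From the circular-orbit relation v² = μ/r at r = 33900 km: μ = v²r = (18.34)² × 33900 = 1.14025×10^7 km³/s².
Semi-major axis of the transfer orbit: a_t = (33900 + 2.785×10^5)/2 = 1.562×10^5 km.
By Kepler's third law the transfer-orbit period is T = 2π√(a_t³/μ), so t = T/2 = 57430 s.
Converting: 57430 s ÷ 3600 s/hour = 15.95 hours.

t = 15.95 hours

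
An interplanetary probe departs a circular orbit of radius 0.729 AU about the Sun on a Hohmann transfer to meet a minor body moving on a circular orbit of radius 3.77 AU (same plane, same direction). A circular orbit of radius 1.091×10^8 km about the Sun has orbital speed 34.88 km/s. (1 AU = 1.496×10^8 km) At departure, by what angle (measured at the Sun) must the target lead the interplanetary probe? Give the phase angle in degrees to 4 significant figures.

φ = 97.04°

From the circular-orbit relation v² = μ/r at r = 1.091×10^8 km: μ = v²r = (34.88)² × 1.091×10^8 = 1.32733×10^11 km³/s².
In km: r₁ = 0.729 × 1.496×10^8 = 1.090584×10^8 km; r₂ = 3.77 × 1.496×10^8 = 5.63992×10^8 km.
The Hohmann ellipse has a_t = (r₁ + r₂)/2 = 3.365252×10^8 km.
The half-period of the transfer ellipse is t = π√(a_t³/μ) = 5.323×10^7 s.
The target's mean motion on its circular orbit is ω₂ = √(μ/r₂³) = 2.720×10^-8 rad/s.
Angle swept by the target during transfer: ω₂·t = 1.448 rad = 82.96°.
The interplanetary probe traverses 180° on the transfer ellipse, so the target must lead by 180° − 82.96° = 97.04°.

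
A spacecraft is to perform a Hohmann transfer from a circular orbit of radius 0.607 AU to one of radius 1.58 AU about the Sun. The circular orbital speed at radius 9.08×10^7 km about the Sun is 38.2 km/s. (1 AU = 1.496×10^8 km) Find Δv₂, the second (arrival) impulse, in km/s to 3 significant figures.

Δv₂ = 6.04 km/s

From the circular-orbit relation v² = μ/r at r = 9.08×10^7 km: μ = v²r = (38.2)² × 9.08×10^7 = 1.32499×10^11 km³/s².
In km: r₁ = 0.607 × 1.496×10^8 = 9.08072×10^7 km; r₂ = 1.58 × 1.496×10^8 = 2.36368×10^8 km.
Semi-major axis of the transfer orbit: a_t = (9.08072×10^7 + 2.36368×10^8)/2 = 1.635876×10^8 km.
On the circular orbit at r = 2.36368×10^8 km, v_c = √(μ/r) = 23.676 km/s.
Transfer-orbit speed at the same r (vis-viva, a = a_t): v_t = √[μ(2/r − 1/a_t)] = 17.640 km/s.
Δv₂ = |v_t − v_c| = |17.640 − 23.676| = 6.036 km/s.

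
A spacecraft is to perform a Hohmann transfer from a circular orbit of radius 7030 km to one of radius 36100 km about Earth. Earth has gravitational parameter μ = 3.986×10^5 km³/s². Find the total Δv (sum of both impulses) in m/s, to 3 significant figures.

Δv = 3640 m/s

Semi-major axis of the transfer orbit: a_t = (7030 + 36100)/2 = 21565 km.
At r₁ the circular-orbit speed is v₁ = √(μ/r₁) = 7.5299 km/s.
On the transfer ellipse at r₁, vis-viva equation gives v_p = √[μ(2/r₁ − 1/a_t)] = 9.7425 km/s.
First burn Δv₁ = |v_p − v₁| = 2.2126 km/s.
Circular speed at r₂: v₂ = √(μ/r₂) = 3.3229 km/s.
Transfer-orbit speed at r₂: v_a = √[μ(2/r₂ − 1/a_t)] = 1.8972 km/s.
Second burn Δv₂ = |v₂ − v_a| = 1.4257 km/s.
Total Δv = Δv₁ + Δv₂ = 3.638 km/s.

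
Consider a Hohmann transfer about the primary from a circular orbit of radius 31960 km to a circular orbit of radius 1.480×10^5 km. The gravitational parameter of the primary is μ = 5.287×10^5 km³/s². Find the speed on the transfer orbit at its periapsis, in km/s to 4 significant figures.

v = 5.216 km/s

Transfer-ellipse semi-major axis a_t = (r₁ + r₂)/2 = (31960 + 1.480×10^5)/2 = 89980 km.
At periapsis, r = 31960 km.
Vis-viva: v = √[μ(2/r − 1/a_t)] = √[5.287×10^5 × (2/31960 − 1/89980)] = 5.216 km/s.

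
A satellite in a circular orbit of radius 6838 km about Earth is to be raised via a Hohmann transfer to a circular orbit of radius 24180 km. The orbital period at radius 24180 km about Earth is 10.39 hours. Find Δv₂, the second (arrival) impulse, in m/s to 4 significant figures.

Δv₂ = 1365 m/s

From Kepler's third law T² = 4π²r³/μ at r = 24180 km, T = 10.39 hours = 10.39 × 3600 s = 37404 s: μ = 4π²r³/T² = 3.98926×10^5 km³/s².
The Hohmann ellipse has a_t = (r₁ + r₂)/2 = 15509 km.
Circular speed at r = 24180 km: v_c = √(μ/r) = 4.062 km/s.
Transfer-orbit speed at the same r (vis-viva, a = a_t): v_t = √[μ(2/r − 1/a_t)] = 2.697 km/s.
Δv₂ = |v_t − v_c| = |2.697 − 4.062| = 1.365 km/s.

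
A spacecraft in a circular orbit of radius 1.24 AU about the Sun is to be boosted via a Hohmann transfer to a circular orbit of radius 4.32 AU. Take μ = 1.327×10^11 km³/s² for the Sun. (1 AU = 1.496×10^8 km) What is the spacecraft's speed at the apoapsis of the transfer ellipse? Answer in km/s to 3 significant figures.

In km: r₁ = 1.24 × 1.496×10^8 = 1.85504×10^8 km; r₂ = 4.32 × 1.496×10^8 = 6.46272×10^8 km.
The Hohmann ellipse has a_t = (r₁ + r₂)/2 = 4.15888×10^8 km.
The apoapsis of the transfer ellipse is at r = 6.46272×10^8 km.
Applying v² = μ(2/r − 1/a_t): v = 9.570 km/s.

v = 9.57 km/s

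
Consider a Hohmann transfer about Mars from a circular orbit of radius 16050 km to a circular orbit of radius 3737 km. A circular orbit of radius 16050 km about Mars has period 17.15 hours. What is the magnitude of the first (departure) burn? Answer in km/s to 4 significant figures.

From Kepler's third law T² = 4π²r³/μ at r = 16050 km, T = 17.15 hours = 17.15 × 3600 s = 61740 s: μ = 4π²r³/T² = 42820.5 km³/s².
The Hohmann ellipse has a_t = (r₁ + r₂)/2 = 9893.5 km.
On the circular orbit at r = 16050 km, v_c = √(μ/r) = 1.6334 km/s.
Vis-viva on the transfer ellipse at r = 16050 km gives v_t = √[μ(2/r − 1/a_t)] = 1.0039 km/s.
Δv₁ = |v_t − v_c| = |1.0039 − 1.6334| = 0.6295 km/s.

Δv₁ = 0.6295 km/s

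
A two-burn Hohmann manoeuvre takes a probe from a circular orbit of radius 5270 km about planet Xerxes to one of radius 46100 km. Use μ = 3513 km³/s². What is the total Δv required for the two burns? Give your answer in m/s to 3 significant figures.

Δv = 428 m/s

Transfer-ellipse semi-major axis a_t = (r₁ + r₂)/2 = (5270 + 46100)/2 = 25685 km.
Circular speed at r₁: v₁ = √(μ/r₁) = √(3513/5270) = 0.816458 km/s.
On the transfer ellipse at r₁, v² = μ(2/r − 1/a) gives v_p = √[μ(2/r₁ − 1/a_t)] = 1.09382 km/s.
First burn Δv₁ = |v_p − v₁| = 0.2774 km/s.
Circular speed at r₂: v₂ = √(μ/r₂) = 0.27605 km/s.
Transfer-orbit speed at r₂: v_a = √[μ(2/r₂ − 1/a_t)] = 0.12504 km/s.
Second burn Δv₂ = |v₂ − v_a| = 0.1510 km/s.
Δv = Δv₁ + Δv₂ = 0.2774 + 0.1510 = 0.4284 km/s.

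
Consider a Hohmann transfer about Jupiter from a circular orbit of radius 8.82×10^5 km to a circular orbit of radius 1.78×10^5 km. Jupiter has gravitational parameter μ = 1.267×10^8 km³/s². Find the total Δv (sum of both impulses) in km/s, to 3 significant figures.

The Hohmann ellipse has a_t = (r₁ + r₂)/2 = 5.300×10^5 km.
At r₁ the circular-orbit speed is v₁ = √(μ/r₁) = 11.9854 km/s.
On the transfer ellipse at r₁, v² = μ(2/r − 1/a) gives v_a = √[μ(2/r₁ − 1/a_t)] = 6.94586 km/s.
First burn Δv₁ = |v_a − v₁| = 5.040 km/s.
Circular speed at r₂: v₂ = √(μ/r₂) = 26.6795 km/s.
Transfer-orbit speed at r₂: v_p = √[μ(2/r₂ − 1/a_t)] = 34.4171 km/s.
Second burn Δv₂ = |v₂ − v_p| = 7.738 km/s.
Total Δv = Δv₁ + Δv₂ = 12.78 km/s.

Δv = 12.8 km/s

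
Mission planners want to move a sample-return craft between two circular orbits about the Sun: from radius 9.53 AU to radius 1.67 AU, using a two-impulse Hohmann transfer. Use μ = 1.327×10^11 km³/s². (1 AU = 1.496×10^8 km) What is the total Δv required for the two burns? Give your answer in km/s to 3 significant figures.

In km: r₁ = 9.53 × 1.496×10^8 = 1.425688×10^9 km; r₂ = 1.67 × 1.496×10^8 = 2.49832×10^8 km.
The Hohmann ellipse has a_t = (r₁ + r₂)/2 = 8.3776×10^8 km.
At r₁ the circular-orbit speed is v₁ = √(μ/r₁) = 9.648 km/s.
Transfer-orbit speed at r₁ (vis-viva): v_a = √[μ(2/r₁ − 1/a_t)] = 5.269 km/s.
First burn Δv₁ = |v_a − v₁| = 4.379 km/s.
Circular speed at r₂: v₂ = √(μ/r₂) = 23.047 km/s.
Transfer-orbit speed at r₂: v_p = √[μ(2/r₂ − 1/a_t)] = 30.065 km/s.
Second burn Δv₂ = |v₂ − v_p| = 7.018 km/s.
Δv = Δv₁ + Δv₂ = 4.379 + 7.018 = 11.40 km/s.

Δv = 11.4 km/s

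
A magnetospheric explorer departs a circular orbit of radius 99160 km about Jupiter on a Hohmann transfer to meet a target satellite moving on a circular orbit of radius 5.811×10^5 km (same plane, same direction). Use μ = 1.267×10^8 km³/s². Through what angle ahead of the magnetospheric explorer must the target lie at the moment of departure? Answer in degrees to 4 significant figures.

Transfer-ellipse semi-major axis a_t = (r₁ + r₂)/2 = (99160 + 5.811×10^5)/2 = 3.4013×10^5 km.
Transfer time t = π√(a_t³/μ) = 55364.2 s.
The target's mean motion on its circular orbit is ω₂ = √(μ/r₂³) = 2.54104×10^-5 rad/s.
Angle swept by the target during transfer: ω₂·t = 1.40683 rad = 80.61°.
The magnetospheric explorer traverses 180° on the transfer ellipse, so the target must lead by 180° − 80.61° = 99.39°.

φ = 99.39°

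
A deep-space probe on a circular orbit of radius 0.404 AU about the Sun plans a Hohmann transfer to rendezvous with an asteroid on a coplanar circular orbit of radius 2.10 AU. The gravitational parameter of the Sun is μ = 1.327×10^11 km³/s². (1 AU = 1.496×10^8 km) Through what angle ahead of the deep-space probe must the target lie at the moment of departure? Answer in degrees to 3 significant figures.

In km: r₁ = 0.404 × 1.496×10^8 = 6.04384×10^7 km; r₂ = 2.10 × 1.496×10^8 = 3.1416×10^8 km.
Transfer-ellipse semi-major axis a_t = (r₁ + r₂)/2 = (6.04384×10^7 + 3.1416×10^8)/2 = 1.872992×10^8 km.
The half-period of the transfer ellipse is t = π√(a_t³/μ) = 2.2106×10^7 s.
Target angular speed ω₂ = √(μ/r₂³) = 6.5420×10^-8 rad/s.
Angle swept by the target during transfer: ω₂·t = 1.4462 rad = 82.86°.
Arrival is 180° from departure on the ellipse, so φ = 180° − 82.86° = 97.1°.

φ = 97.1°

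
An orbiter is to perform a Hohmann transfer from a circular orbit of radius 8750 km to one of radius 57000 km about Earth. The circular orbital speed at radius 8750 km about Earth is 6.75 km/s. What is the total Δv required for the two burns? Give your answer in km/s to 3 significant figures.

Δv = 3.42 km/s

From the circular-orbit relation v² = μ/r at r = 8750 km: μ = v²r = (6.75)² × 8750 = 3.98672×10^5 km³/s².
Semi-major axis of the transfer orbit: a_t = (8750 + 57000)/2 = 32875 km.
Circular speed at r₁: v₁ = √(μ/r₁) = √(3.98672×10^5/8750) = 6.750 km/s.
On the transfer ellipse at r₁, v² = μ(2/r − 1/a) gives v_p = √[μ(2/r₁ − 1/a_t)] = 8.888 km/s.
First burn Δv₁ = |v_p − v₁| = 2.138 km/s.
At r₂, v₂ = √(μ/r₂) = 2.6447 km/s.
Transfer-orbit speed at r₂: v_a = √[μ(2/r₂ − 1/a_t)] = 1.3644 km/s.
Second burn Δv₂ = |v₂ − v_a| = 1.280 km/s.
Δv = Δv₁ + Δv₂ = 2.138 + 1.280 = 3.418 km/s.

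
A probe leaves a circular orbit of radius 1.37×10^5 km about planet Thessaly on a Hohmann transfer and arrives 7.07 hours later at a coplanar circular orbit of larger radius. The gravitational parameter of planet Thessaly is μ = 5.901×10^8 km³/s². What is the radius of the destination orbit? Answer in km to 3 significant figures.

Transfer time t = 7.07 hours = 25452 s, and t = π√(a_t³/μ).
So a_t = (μ t²/π²)^(1/3) = (5.901×10^8 × (25452)² / π²)^(1/3) = 3.3834×10^5 km.
Since a_t = (r₁ + r₂)/2, r₂ = 2a_t − r₁ = 2×3.3834×10^5 − 1.370×10^5 = 5.3968×10^5 km.

r₂ = 5.40×10^5 km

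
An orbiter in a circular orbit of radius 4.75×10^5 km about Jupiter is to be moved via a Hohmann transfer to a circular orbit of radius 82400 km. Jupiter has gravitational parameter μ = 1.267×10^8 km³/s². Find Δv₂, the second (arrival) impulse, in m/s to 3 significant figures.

Δv₂ = 12000 m/s

Semi-major axis of the transfer orbit: a_t = (4.750×10^5 + 82400)/2 = 2.787×10^5 km.
Circular speed at r = 82400 km: v_c = √(μ/r) = 39.21 km/s.
Vis-viva on the transfer ellipse at r = 82400 km gives v_t = √[μ(2/r − 1/a_t)] = 51.19 km/s.
Δv₂ = |v_t − v_c| = |51.19 − 39.21| = 11.98 km/s.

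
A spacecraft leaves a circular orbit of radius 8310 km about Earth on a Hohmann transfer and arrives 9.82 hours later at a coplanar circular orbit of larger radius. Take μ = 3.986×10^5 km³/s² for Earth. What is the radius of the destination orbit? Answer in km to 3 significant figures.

Transfer time t = 9.82 hours = 35352 s, and t = π√(a_t³/μ).
So a_t = (μ t²/π²)^(1/3) = (3.986×10^5 × (35352)² / π²)^(1/3) = 36956 km.
Since a_t = (r₁ + r₂)/2, r₂ = 2a_t − r₁ = 2×36956 − 8310 = 65602 km.

r₂ = 65600 km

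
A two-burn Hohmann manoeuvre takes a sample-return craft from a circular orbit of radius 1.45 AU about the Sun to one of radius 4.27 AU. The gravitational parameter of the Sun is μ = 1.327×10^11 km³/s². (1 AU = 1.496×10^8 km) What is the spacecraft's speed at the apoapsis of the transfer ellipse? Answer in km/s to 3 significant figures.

v = 10.3 km/s

In km: r₁ = 1.45 × 1.496×10^8 = 2.1692×10^8 km; r₂ = 4.27 × 1.496×10^8 = 6.38792×10^8 km.
Semi-major axis of the transfer orbit: a_t = (2.1692×10^8 + 6.38792×10^8)/2 = 4.27856×10^8 km.
The apoapsis of the transfer ellipse is at r = 6.38792×10^8 km.
Vis-viva: v = √[μ(2/r − 1/a_t)] = √[1.327×10^11 × (2/6.38792×10^8 − 1/4.27856×10^8)] = 10.26 km/s.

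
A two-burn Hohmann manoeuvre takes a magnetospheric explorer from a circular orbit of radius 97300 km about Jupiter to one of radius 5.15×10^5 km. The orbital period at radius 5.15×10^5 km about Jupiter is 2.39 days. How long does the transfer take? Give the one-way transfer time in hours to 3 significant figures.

t = 13.1 hours

From Kepler's third law T² = 4π²r³/μ at r = 5.15×10^5 km, T = 2.39 days = 2.39 × 86400 s = 2.06496×10^5 s: μ = 4π²r³/T² = 1.26461×10^8 km³/s².
The Hohmann ellipse has a_t = (r₁ + r₂)/2 = 3.0615×10^5 km.
By Kepler's third law the transfer-orbit period is T = 2π√(a_t³/μ), so t = T/2 = 47320 s.
Converting: 47320 s ÷ 3600 s/hour = 13.1 hours.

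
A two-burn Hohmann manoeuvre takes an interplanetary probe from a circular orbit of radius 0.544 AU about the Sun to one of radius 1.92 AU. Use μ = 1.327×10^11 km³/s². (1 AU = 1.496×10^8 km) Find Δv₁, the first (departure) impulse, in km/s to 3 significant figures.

In km: r₁ = 0.544 × 1.496×10^8 = 8.13824×10^7 km; r₂ = 1.92 × 1.496×10^8 = 2.87232×10^8 km.
Semi-major axis of the transfer orbit: a_t = (8.13824×10^7 + 2.87232×10^8)/2 = 1.843072×10^8 km.
On the circular orbit at r = 8.13824×10^7 km, v_c = √(μ/r) = 40.38 km/s.
Transfer-orbit speed at the same r (vis-viva, a = a_t): v_t = √[μ(2/r − 1/a_t)] = 50.41 km/s.
Δv₁ = |v_t − v_c| = |50.41 − 40.38| = 10.03 km/s.

Δv₁ = 10.0 km/s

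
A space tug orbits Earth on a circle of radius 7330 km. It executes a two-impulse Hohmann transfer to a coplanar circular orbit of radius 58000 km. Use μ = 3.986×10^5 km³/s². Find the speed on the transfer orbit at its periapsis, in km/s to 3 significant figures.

Semi-major axis of the transfer orbit: a_t = (7330 + 58000)/2 = 32665 km.
At periapsis, r = 7330 km.
From the vis-viva equation, v = √[μ(2/r − 1/a_t)] = 9.826 km/s.

v = 9.83 km/s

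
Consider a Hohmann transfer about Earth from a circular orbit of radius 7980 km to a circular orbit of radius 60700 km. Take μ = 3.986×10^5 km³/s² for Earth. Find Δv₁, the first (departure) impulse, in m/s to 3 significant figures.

Δv₁ = 2330 m/s

Semi-major axis of the transfer orbit: a_t = (7980 + 60700)/2 = 34340 km.
Circular speed at r = 7980 km: v_c = √(μ/r) = 7.0675 km/s.
Transfer-orbit speed at the same r (vis-viva, a = a_t): v_t = √[μ(2/r − 1/a_t)] = 9.3964 km/s.
Δv₁ = |v_t − v_c| = |9.3964 − 7.0675| = 2.329 km/s.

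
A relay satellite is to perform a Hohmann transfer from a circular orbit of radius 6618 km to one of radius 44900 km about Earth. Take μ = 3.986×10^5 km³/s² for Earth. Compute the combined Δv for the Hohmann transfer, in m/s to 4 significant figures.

Δv = 3955 m/s

Semi-major axis of the transfer orbit: a_t = (6618 + 44900)/2 = 25759 km.
At r₁ the circular-orbit speed is v₁ = √(μ/r₁) = 7.76078 km/s.
On the transfer ellipse at r₁, vis-viva gives v_p = √[μ(2/r₁ − 1/a_t)] = 10.2462 km/s.
First burn Δv₁ = |v_p − v₁| = 2.4854 km/s.
At r₂, v₂ = √(μ/r₂) = 2.9795 km/s.
Transfer-orbit speed at r₂: v_a = √[μ(2/r₂ − 1/a_t)] = 1.5102 km/s.
Second burn Δv₂ = |v₂ − v_a| = 1.4693 km/s.
Total Δv = Δv₁ + Δv₂ = 3.955 km/s.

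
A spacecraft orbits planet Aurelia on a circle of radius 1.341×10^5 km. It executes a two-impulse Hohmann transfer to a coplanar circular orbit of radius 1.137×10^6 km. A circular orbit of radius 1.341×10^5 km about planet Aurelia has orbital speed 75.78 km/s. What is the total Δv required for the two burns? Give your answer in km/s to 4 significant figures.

From the circular-orbit relation v² = μ/r at r = 1.341×10^5 km: μ = v²r = (75.78)² × 1.341×10^5 = 7.70084×10^8 km³/s².
Semi-major axis of the transfer orbit: a_t = (1.341×10^5 + 1.137×10^6)/2 = 6.3555×10^5 km.
At r₁ the circular-orbit speed is v₁ = √(μ/r₁) = 75.780 km/s.
On the transfer ellipse at r₁, v² = μ(2/r − 1/a) gives v_p = √[μ(2/r₁ − 1/a_t)] = 101.36 km/s.
First burn Δv₁ = |v_p − v₁| = 25.58 km/s.
Circular speed at r₂: v₂ = √(μ/r₂) = 26.02 km/s.
Transfer-orbit speed at r₂: v_a = √[μ(2/r₂ − 1/a_t)] = 11.95 km/s.
Second burn Δv₂ = |v₂ − v_a| = 14.07 km/s.
Δv = Δv₁ + Δv₂ = 25.58 + 14.07 = 39.65 km/s.

Δv = 39.65 km/s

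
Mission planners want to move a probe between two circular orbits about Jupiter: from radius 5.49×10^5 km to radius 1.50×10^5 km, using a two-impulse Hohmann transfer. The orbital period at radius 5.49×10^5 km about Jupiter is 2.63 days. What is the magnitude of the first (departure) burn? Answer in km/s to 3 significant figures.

From Kepler's third law T² = 4π²r³/μ at r = 5.49×10^5 km, T = 2.63 days = 2.63 × 86400 s = 2.27232×10^5 s: μ = 4π²r³/T² = 1.26514×10^8 km³/s².
Semi-major axis of the transfer orbit: a_t = (5.490×10^5 + 1.500×10^5)/2 = 3.495×10^5 km.
On the circular orbit at r = 5.490×10^5 km, v_c = √(μ/r) = 15.18 km/s.
Vis-viva on the transfer ellipse at r = 5.490×10^5 km gives v_t = √[μ(2/r − 1/a_t)] = 9.945 km/s.
Δv₁ = |v_t − v_c| = |9.945 − 15.18| = 5.235 km/s.

Δv₁ = 5.24 km/s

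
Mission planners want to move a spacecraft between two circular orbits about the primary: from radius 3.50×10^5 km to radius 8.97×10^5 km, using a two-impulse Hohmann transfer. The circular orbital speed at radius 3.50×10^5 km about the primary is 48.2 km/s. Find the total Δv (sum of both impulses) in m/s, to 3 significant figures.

Δv = 17200 m/s

From the circular-orbit relation v² = μ/r at r = 3.50×10^5 km: μ = v²r = (48.2)² × 3.50×10^5 = 8.13134×10^8 km³/s².
Semi-major axis of the transfer orbit: a_t = (3.500×10^5 + 8.970×10^5)/2 = 6.235×10^5 km.
At r₁ the circular-orbit speed is v₁ = √(μ/r₁) = 48.200 km/s.
On the transfer ellipse at r₁, v² = μ(2/r − 1/a) gives v_p = √[μ(2/r₁ − 1/a_t)] = 57.813 km/s.
First burn Δv₁ = |v_p − v₁| = 9.613 km/s.
Circular speed at r₂: v₂ = √(μ/r₂) = 30.11 km/s.
Transfer-orbit speed at r₂: v_a = √[μ(2/r₂ − 1/a_t)] = 22.56 km/s.
Second burn Δv₂ = |v₂ − v_a| = 7.550 km/s.
Δv = Δv₁ + Δv₂ = 9.613 + 7.550 = 17.16 km/s.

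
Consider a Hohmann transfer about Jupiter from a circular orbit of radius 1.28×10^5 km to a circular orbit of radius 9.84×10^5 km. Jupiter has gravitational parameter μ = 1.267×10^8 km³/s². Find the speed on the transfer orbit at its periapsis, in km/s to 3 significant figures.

v = 41.9 km/s

The Hohmann ellipse has a_t = (r₁ + r₂)/2 = 5.560×10^5 km.
The periapsis of the transfer ellipse is at r = 1.280×10^5 km.
Applying v² = μ(2/r − 1/a_t): v = 41.85 km/s.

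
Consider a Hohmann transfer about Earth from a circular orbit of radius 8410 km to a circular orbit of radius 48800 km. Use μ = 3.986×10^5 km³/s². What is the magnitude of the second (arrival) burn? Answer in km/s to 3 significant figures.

Transfer-ellipse semi-major axis a_t = (r₁ + r₂)/2 = (8410 + 48800)/2 = 28605 km.
On the circular orbit at r = 48800 km, v_c = √(μ/r) = 2.858 km/s.
Vis-viva on the transfer ellipse at r = 48800 km gives v_t = √[μ(2/r − 1/a_t)] = 1.550 km/s.
Δv₂ = |v_t − v_c| = |1.550 − 2.858| = 1.308 km/s.

Δv₂ = 1.31 km/s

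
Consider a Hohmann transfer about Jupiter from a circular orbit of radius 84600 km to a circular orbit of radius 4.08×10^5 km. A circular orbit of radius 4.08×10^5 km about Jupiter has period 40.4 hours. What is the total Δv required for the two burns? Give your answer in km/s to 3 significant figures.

From Kepler's third law T² = 4π²r³/μ at r = 4.08×10^5 km, T = 40.4 hours = 40.4 × 3600 s = 1.4544×10^5 s: μ = 4π²r³/T² = 1.26757×10^8 km³/s².
Semi-major axis of the transfer orbit: a_t = (84600 + 4.080×10^5)/2 = 2.463×10^5 km.
Circular speed at r₁: v₁ = √(μ/r₁) = √(1.26757×10^8/84600) = 38.71 km/s.
Transfer-orbit speed at r₁ (vis-viva): v_p = √[μ(2/r₁ − 1/a_t)] = 49.82 km/s.
First burn Δv₁ = |v_p − v₁| = 11.11 km/s.
Circular speed at r₂: v₂ = √(μ/r₂) = 17.626 km/s.
Transfer-orbit speed at r₂: v_a = √[μ(2/r₂ − 1/a_t)] = 10.330 km/s.
Second burn Δv₂ = |v₂ − v_a| = 7.296 km/s.
Total Δv = Δv₁ + Δv₂ = 18.41 km/s.

Δv = 18.4 km/s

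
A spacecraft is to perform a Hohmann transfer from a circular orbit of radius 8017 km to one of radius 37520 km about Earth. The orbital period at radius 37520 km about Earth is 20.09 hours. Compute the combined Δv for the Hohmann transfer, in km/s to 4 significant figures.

Δv = 3.326 km/s

From Kepler's third law T² = 4π²r³/μ at r = 37520 km, T = 20.09 hours = 20.09 × 3600 s = 72324 s: μ = 4π²r³/T² = 3.98642×10^5 km³/s².
Transfer-ellipse semi-major axis a_t = (r₁ + r₂)/2 = (8017 + 37520)/2 = 22768.5 km.
Circular speed at r₁: v₁ = √(μ/r₁) = √(3.98642×10^5/8017) = 7.05157 km/s.
On the transfer ellipse at r₁, v² = μ(2/r − 1/a) gives v_p = √[μ(2/r₁ − 1/a_t)] = 9.05211 km/s.
First burn Δv₁ = |v_p − v₁| = 2.001 km/s.
At r₂, v₂ = √(μ/r₂) = 3.2596 km/s.
Transfer-orbit speed at r₂: v_a = √[μ(2/r₂ − 1/a_t)] = 1.9342 km/s.
Second burn Δv₂ = |v₂ − v_a| = 1.325 km/s.
Δv = Δv₁ + Δv₂ = 2.001 + 1.325 = 3.326 km/s.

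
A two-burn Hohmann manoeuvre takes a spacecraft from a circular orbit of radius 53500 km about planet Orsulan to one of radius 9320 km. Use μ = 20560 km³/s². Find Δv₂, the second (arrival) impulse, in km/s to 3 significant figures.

Δv₂ = 0.453 km/s

Semi-major axis of the transfer orbit: a_t = (53500 + 9320)/2 = 31410 km.
On the circular orbit at r = 9320 km, v_c = √(μ/r) = 1.4852638 km/s.
Vis-viva on the transfer ellipse at r = 9320 km gives v_t = √[μ(2/r − 1/a_t)] = 1.9384139 km/s.
Δv₂ = |v_t − v_c| = |1.9384139 − 1.4852638| = 0.4532 km/s.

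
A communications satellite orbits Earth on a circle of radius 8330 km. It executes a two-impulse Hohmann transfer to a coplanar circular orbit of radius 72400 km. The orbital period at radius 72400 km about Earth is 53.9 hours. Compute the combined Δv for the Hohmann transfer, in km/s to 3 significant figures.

From Kepler's third law T² = 4π²r³/μ at r = 72400 km, T = 53.9 hours = 53.9 × 3600 s = 1.9404×10^5 s: μ = 4π²r³/T² = 3.97917×10^5 km³/s².
Transfer-ellipse semi-major axis a_t = (r₁ + r₂)/2 = (8330 + 72400)/2 = 40365 km.
Circular speed at r₁: v₁ = √(μ/r₁) = √(3.97917×10^5/8330) = 6.9115 km/s.
Transfer-orbit speed at r₁ (vis-viva equation): v_p = √[μ(2/r₁ − 1/a_t)] = 9.2564 km/s.
First burn Δv₁ = |v_p − v₁| = 2.345 km/s.
Circular speed at r₂: v₂ = √(μ/r₂) = 2.344 km/s.
Transfer-orbit speed at r₂: v_a = √[μ(2/r₂ − 1/a_t)] = 1.065 km/s.
Second burn Δv₂ = |v₂ − v_a| = 1.279 km/s.
Total Δv = Δv₁ + Δv₂ = 3.624 km/s.

Δv = 3.62 km/s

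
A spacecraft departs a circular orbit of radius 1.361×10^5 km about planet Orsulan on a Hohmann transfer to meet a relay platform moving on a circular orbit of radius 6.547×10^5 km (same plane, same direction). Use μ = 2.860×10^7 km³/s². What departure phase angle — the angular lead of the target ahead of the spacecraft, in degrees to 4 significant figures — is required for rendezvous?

Semi-major axis of the transfer orbit: a_t = (1.361×10^5 + 6.547×10^5)/2 = 3.954×10^5 km.
Transfer time t = π√(a_t³/μ) = 1.4606×10^5 s.
The target's mean motion on its circular orbit is ω₂ = √(μ/r₂³) = 1.0095×10^-5 rad/s.
Angle swept by the target during transfer: ω₂·t = 1.4745 rad = 84.48°.
Arrival is 180° from departure on the ellipse, so φ = 180° − 84.48° = 95.52°.

φ = 95.52°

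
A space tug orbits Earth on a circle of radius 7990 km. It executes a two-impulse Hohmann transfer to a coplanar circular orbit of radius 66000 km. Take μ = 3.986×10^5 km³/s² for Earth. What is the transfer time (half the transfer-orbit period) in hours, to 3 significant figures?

Transfer-ellipse semi-major axis a_t = (r₁ + r₂)/2 = (7990 + 66000)/2 = 36995 km.
Half the transfer-orbit period gives t = π√(a_t³/μ) = 35410 s.
Converting: 35410 s ÷ 3600 s/hour = 9.84 hours.

t = 9.84 hours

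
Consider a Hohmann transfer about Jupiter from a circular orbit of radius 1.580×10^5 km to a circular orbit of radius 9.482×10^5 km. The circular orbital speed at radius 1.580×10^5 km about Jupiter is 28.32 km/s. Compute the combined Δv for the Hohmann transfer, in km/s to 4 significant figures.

From the circular-orbit relation v² = μ/r at r = 1.580×10^5 km: μ = v²r = (28.32)² × 1.580×10^5 = 1.26720×10^8 km³/s².
Semi-major axis of the transfer orbit: a_t = (1.580×10^5 + 9.482×10^5)/2 = 5.531×10^5 km.
At r₁ the circular-orbit speed is v₁ = √(μ/r₁) = 28.32 km/s.
On the transfer ellipse at r₁, v² = μ(2/r − 1/a) gives v_p = √[μ(2/r₁ − 1/a_t)] = 37.08 km/s.
First burn Δv₁ = |v_p − v₁| = 8.760 km/s.
At r₂, v₂ = √(μ/r₂) = 11.5604 km/s.
Transfer-orbit speed at r₂: v_a = √[μ(2/r₂ − 1/a_t)] = 6.17872 km/s.
Second burn Δv₂ = |v₂ − v_a| = 5.382 km/s.
Δv = Δv₁ + Δv₂ = 8.760 + 5.382 = 14.14 km/s.

Δv = 14.14 km/s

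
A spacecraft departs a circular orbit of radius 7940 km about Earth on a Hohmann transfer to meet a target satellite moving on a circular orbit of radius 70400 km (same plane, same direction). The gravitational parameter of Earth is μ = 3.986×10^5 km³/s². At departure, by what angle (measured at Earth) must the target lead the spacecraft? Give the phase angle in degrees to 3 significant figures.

Semi-major axis of the transfer orbit: a_t = (7940 + 70400)/2 = 39170 km.
Transfer time t = π√(a_t³/μ) = 38576 s.
The target's mean motion on its circular orbit is ω₂ = √(μ/r₂³) = 3.3799×10^-5 rad/s.
Angle swept by the target during transfer: ω₂·t = 1.3038 rad = 74.70°.
The spacecraft traverses 180° on the transfer ellipse, so the target must lead by 180° − 74.70° = 105°.

φ = 105°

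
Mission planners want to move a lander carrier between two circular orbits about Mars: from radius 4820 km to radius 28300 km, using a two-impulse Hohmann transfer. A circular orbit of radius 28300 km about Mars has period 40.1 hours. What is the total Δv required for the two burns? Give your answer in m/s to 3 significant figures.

Δv = 1480 m/s

From Kepler's third law T² = 4π²r³/μ at r = 28300 km, T = 40.1 hours = 40.1 × 3600 s = 1.4436×10^5 s: μ = 4π²r³/T² = 42936.4 km³/s².
Transfer-ellipse semi-major axis a_t = (r₁ + r₂)/2 = (4820 + 28300)/2 = 16560 km.
At r₁ the circular-orbit speed is v₁ = √(μ/r₁) = 2.9846 km/s.
On the transfer ellipse at r₁, vis-viva equation gives v_p = √[μ(2/r₁ − 1/a_t)] = 3.9017 km/s.
First burn Δv₁ = |v_p − v₁| = 0.9171 km/s.
At r₂, v₂ = √(μ/r₂) = 1.2317 km/s.
Transfer-orbit speed at r₂: v_a = √[μ(2/r₂ − 1/a_t)] = 0.66453 km/s.
Second burn Δv₂ = |v₂ − v_a| = 0.5672 km/s.
Δv = Δv₁ + Δv₂ = 0.9171 + 0.5672 = 1.484 km/s.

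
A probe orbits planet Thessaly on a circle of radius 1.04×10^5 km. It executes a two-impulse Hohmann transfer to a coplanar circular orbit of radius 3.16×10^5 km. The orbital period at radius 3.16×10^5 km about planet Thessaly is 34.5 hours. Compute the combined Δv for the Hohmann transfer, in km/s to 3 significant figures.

From Kepler's third law T² = 4π²r³/μ at r = 3.16×10^5 km, T = 34.5 hours = 34.5 × 3600 s = 1.242×10^5 s: μ = 4π²r³/T² = 8.07566×10^7 km³/s².
The Hohmann ellipse has a_t = (r₁ + r₂)/2 = 2.100×10^5 km.
Circular speed at r₁: v₁ = √(μ/r₁) = √(8.07566×10^7/1.040×10^5) = 27.866 km/s.
Transfer-orbit speed at r₁ (vis-viva): v_p = √[μ(2/r₁ − 1/a_t)] = 34.183 km/s.
First burn Δv₁ = |v_p − v₁| = 6.317 km/s.
At r₂, v₂ = √(μ/r₂) = 15.986 km/s.
Transfer-orbit speed at r₂: v_a = √[μ(2/r₂ − 1/a_t)] = 11.250 km/s.
Second burn Δv₂ = |v₂ − v_a| = 4.736 km/s.
Total Δv = Δv₁ + Δv₂ = 11.05 km/s.

Δv = 11.1 km/s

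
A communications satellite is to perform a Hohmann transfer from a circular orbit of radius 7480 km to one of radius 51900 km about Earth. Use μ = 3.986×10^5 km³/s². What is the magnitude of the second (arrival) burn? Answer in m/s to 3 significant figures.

Δv₂ = 1380 m/s

Semi-major axis of the transfer orbit: a_t = (7480 + 51900)/2 = 29690 km.
On the circular orbit at r = 51900 km, v_c = √(μ/r) = 2.771 km/s.
Transfer-orbit speed at the same r (vis-viva, a = a_t): v_t = √[μ(2/r − 1/a_t)] = 1.391 km/s.
Δv₂ = |v_t − v_c| = |1.391 − 2.771| = 1.380 km/s.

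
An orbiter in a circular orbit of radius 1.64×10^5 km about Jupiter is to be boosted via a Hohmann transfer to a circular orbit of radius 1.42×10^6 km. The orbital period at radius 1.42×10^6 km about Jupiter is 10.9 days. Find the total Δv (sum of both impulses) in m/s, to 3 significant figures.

Δv = 14600 m/s

From Kepler's third law T² = 4π²r³/μ at r = 1.42×10^6 km, T = 10.9 days = 10.9 × 86400 s = 9.4176×10^5 s: μ = 4π²r³/T² = 1.27451×10^8 km³/s².
Transfer-ellipse semi-major axis a_t = (r₁ + r₂)/2 = (1.640×10^5 + 1.420×10^6)/2 = 7.920×10^5 km.
Circular speed at r₁: v₁ = √(μ/r₁) = √(1.27451×10^8/1.640×10^5) = 27.88 km/s.
On the transfer ellipse at r₁, vis-viva gives v_p = √[μ(2/r₁ − 1/a_t)] = 37.33 km/s.
First burn Δv₁ = |v_p − v₁| = 9.450 km/s.
Circular speed at r₂: v₂ = √(μ/r₂) = 9.474 km/s.
Transfer-orbit speed at r₂: v_a = √[μ(2/r₂ − 1/a_t)] = 4.311 km/s.
Second burn Δv₂ = |v₂ − v_a| = 5.163 km/s.
Total Δv = Δv₁ + Δv₂ = 14.61 km/s.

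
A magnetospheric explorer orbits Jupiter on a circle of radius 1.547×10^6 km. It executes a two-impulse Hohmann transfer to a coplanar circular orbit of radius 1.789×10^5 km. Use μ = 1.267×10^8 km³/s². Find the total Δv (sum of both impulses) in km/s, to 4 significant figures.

Δv = 13.95 km/s

Transfer-ellipse semi-major axis a_t = (r₁ + r₂)/2 = (1.547×10^6 + 1.789×10^5)/2 = 8.6295×10^5 km.
Circular speed at r₁: v₁ = √(μ/r₁) = √(1.267×10^8/1.547×10^6) = 9.050 km/s.
Transfer-orbit speed at r₁ (vis-viva): v_a = √[μ(2/r₁ − 1/a_t)] = 4.121 km/s.
First burn Δv₁ = |v_a − v₁| = 4.929 km/s.
At r₂, v₂ = √(μ/r₂) = 26.6123 km/s.
Transfer-orbit speed at r₂: v_p = √[μ(2/r₂ − 1/a_t)] = 35.6316 km/s.
Second burn Δv₂ = |v₂ − v_p| = 9.019 km/s.
Total Δv = Δv₁ + Δv₂ = 13.95 km/s.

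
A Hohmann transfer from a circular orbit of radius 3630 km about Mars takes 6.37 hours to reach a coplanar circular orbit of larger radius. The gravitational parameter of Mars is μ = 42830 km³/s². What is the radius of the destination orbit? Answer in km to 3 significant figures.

Transfer time t = 6.37 hours = 22932 s, and t = π√(a_t³/μ).
So a_t = (μ t²/π²)^(1/3) = (42830 × (22932)² / π²)^(1/3) = 13166 km.
Since a_t = (r₁ + r₂)/2, r₂ = 2a_t − r₁ = 2×13166 − 3630 = 22702 km.

r₂ = 22700 km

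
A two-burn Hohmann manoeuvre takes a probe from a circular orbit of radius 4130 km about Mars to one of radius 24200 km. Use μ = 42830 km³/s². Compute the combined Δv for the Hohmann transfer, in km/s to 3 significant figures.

Δv = 1.60 km/s

Semi-major axis of the transfer orbit: a_t = (4130 + 24200)/2 = 14165 km.
At r₁ the circular-orbit speed is v₁ = √(μ/r₁) = 3.2203 km/s.
Transfer-orbit speed at r₁ (v² = μ(2/r − 1/a)): v_p = √[μ(2/r₁ − 1/a_t)] = 4.2092 km/s.
First burn Δv₁ = |v_p − v₁| = 0.9889 km/s.
At r₂, v₂ = √(μ/r₂) = 1.33035 km/s.
Transfer-orbit speed at r₂: v_a = √[μ(2/r₂ − 1/a_t)] = 0.718345 km/s.
Second burn Δv₂ = |v₂ − v_a| = 0.6120 km/s.
Δv = Δv₁ + Δv₂ = 0.9889 + 0.6120 = 1.601 km/s.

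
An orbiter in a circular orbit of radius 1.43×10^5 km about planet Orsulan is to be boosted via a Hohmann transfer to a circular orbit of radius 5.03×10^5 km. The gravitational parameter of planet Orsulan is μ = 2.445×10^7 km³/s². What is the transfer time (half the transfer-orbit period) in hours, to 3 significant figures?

t = 32.4 hours

Transfer-ellipse semi-major axis a_t = (r₁ + r₂)/2 = (1.430×10^5 + 5.030×10^5)/2 = 3.230×10^5 km.
Half the transfer-orbit period gives t = π√(a_t³/μ) = 1.166×10^5 s.
Converting: 1.166×10^5 s ÷ 3600 s/hour = 32.4 hours.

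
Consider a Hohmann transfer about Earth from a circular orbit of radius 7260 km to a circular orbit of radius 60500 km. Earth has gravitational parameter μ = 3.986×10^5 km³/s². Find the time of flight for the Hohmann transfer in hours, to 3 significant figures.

t = 8.62 hours

Transfer-ellipse semi-major axis a_t = (r₁ + r₂)/2 = (7260 + 60500)/2 = 33880 km.
Transfer time t = π√(a_t³/μ) = π√((33880)³ / 3.986×10^5) = 31030 s.
Converting: 31030 s ÷ 3600 s/hour = 8.62 hours.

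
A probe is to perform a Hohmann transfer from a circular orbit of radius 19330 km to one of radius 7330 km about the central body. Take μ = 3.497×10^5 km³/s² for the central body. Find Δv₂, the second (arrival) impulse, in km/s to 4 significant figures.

The Hohmann ellipse has a_t = (r₁ + r₂)/2 = 13330 km.
On the circular orbit at r = 7330 km, v_c = √(μ/r) = 6.90710 km/s.
Transfer-orbit speed at the same r (vis-viva, a = a_t): v_t = √[μ(2/r − 1/a_t)] = 8.31757 km/s.
Δv₂ = |v_t − v_c| = |8.31757 − 6.90710| = 1.410 km/s.

Δv₂ = 1.410 km/s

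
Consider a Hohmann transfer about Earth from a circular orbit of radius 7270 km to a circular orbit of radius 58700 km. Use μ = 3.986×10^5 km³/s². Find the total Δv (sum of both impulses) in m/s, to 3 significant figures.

Transfer-ellipse semi-major axis a_t = (r₁ + r₂)/2 = (7270 + 58700)/2 = 32985 km.
At r₁ the circular-orbit speed is v₁ = √(μ/r₁) = 7.4046 km/s.
Transfer-orbit speed at r₁ (vis-viva equation): v_p = √[μ(2/r₁ − 1/a_t)] = 9.8778 km/s.
First burn Δv₁ = |v_p − v₁| = 2.4732 km/s.
Circular speed at r₂: v₂ = √(μ/r₂) = 2.6059 km/s.
Transfer-orbit speed at r₂: v_a = √[μ(2/r₂ − 1/a_t)] = 1.2234 km/s.
Second burn Δv₂ = |v₂ − v_a| = 1.3825 km/s.
Δv = Δv₁ + Δv₂ = 2.4732 + 1.3825 = 3.856 km/s.

Δv = 3860 m/s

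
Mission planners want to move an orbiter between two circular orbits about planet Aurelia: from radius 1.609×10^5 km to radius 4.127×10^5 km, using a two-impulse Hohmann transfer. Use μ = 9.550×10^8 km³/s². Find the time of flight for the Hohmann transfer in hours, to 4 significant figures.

t = 4.337 hours

The Hohmann ellipse has a_t = (r₁ + r₂)/2 = 2.868×10^5 km.
Half the transfer-orbit period gives t = π√(a_t³/μ) = 15614 s.
Converting: 15614 s ÷ 3600 s/hour = 4.337 hours.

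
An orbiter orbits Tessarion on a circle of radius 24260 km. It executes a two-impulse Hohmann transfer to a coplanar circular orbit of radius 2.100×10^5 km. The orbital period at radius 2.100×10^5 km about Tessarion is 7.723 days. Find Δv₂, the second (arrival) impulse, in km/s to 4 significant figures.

Δv₂ = 1.077 km/s

From Kepler's third law T² = 4π²r³/μ at r = 2.100×10^5 km, T = 7.723 days = 7.723 × 86400 s = 6.672672×10^5 s: μ = 4π²r³/T² = 8.21142×10^5 km³/s².
The Hohmann ellipse has a_t = (r₁ + r₂)/2 = 1.1713×10^5 km.
Circular speed at r = 2.100×10^5 km: v_c = √(μ/r) = 1.977 km/s.
Vis-viva on the transfer ellipse at r = 2.100×10^5 km gives v_t = √[μ(2/r − 1/a_t)] = 0.8999 km/s.
Δv₂ = |v_t − v_c| = |0.8999 − 1.977| = 1.077 km/s.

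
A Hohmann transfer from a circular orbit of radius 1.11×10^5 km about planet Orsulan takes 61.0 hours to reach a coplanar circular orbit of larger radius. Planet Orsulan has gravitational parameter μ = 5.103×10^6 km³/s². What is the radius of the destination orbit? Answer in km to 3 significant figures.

r₂ = 4.73×10^5 km

Transfer time t = 61.0 hours = 2.196×10^5 s, and t = π√(a_t³/μ).
So a_t = (μ t²/π²)^(1/3) = (5.103×10^6 × (2.196×10^5)² / π²)^(1/3) = 2.9214×10^5 km.
Since a_t = (r₁ + r₂)/2, r₂ = 2a_t − r₁ = 2×2.9214×10^5 − 1.110×10^5 = 4.7328×10^5 km.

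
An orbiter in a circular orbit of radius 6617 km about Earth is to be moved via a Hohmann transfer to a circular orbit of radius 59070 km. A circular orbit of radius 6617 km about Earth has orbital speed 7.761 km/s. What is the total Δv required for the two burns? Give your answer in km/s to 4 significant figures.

Δv = 4.079 km/s

From the circular-orbit relation v² = μ/r at r = 6617 km: μ = v²r = (7.761)² × 6617 = 3.98563×10^5 km³/s².
The Hohmann ellipse has a_t = (r₁ + r₂)/2 = 32843.5 km.
At r₁ the circular-orbit speed is v₁ = √(μ/r₁) = 7.7610 km/s.
On the transfer ellipse at r₁, v² = μ(2/r − 1/a) gives v_p = √[μ(2/r₁ − 1/a_t)] = 10.408 km/s.
First burn Δv₁ = |v_p − v₁| = 2.647 km/s.
At r₂, v₂ = √(μ/r₂) = 2.598 km/s.
Transfer-orbit speed at r₂: v_a = √[μ(2/r₂ − 1/a_t)] = 1.166 km/s.
Second burn Δv₂ = |v₂ − v_a| = 1.432 km/s.
Δv = Δv₁ + Δv₂ = 2.647 + 1.432 = 4.079 km/s.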